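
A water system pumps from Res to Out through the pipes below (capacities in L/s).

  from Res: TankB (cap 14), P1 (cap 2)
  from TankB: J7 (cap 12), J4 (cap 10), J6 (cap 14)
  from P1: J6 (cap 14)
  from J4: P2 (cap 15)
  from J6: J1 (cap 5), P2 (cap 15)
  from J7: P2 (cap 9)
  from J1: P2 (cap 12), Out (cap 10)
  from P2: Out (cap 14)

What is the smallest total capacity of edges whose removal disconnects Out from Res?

16

Augment Res→TankB→J4→P2→Out: bottleneck 10, flow now 10.
Augment Res→TankB→J6→J1→Out: bottleneck 4, flow now 14.
Augment Res→P1→J6→J1→Out: bottleneck 1, flow now 15.
Augment Res→P1→J6→P2→Out: bottleneck 1, flow now 16.
No augmenting path remains; maximum flow = 16.
By max-flow min-cut, the minimum cut capacity equals the max flow.
In the residual graph, reachable from Res: {Res}.
Min-cut edges: Res→TankB (14), Res→P1 (2); capacity 14 + 2 = 16.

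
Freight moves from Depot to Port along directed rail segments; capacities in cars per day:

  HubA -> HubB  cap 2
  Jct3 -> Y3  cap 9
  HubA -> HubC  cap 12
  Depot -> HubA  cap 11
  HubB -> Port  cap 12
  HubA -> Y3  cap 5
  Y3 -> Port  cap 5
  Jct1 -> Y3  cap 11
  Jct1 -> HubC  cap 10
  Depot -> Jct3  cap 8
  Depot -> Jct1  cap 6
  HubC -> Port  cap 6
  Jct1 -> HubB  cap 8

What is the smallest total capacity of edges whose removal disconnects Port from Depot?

19

Augment Depot→Jct3→Y3→Port: bottleneck 5, flow now 5.
Augment Depot→Jct1→HubB→Port: bottleneck 6, flow now 11.
Augment Depot→HubA→HubB→Port: bottleneck 2, flow now 13.
Augment Depot→HubA→HubC→Port: bottleneck 6, flow now 19.
No augmenting path remains; maximum flow = 19.
By max-flow min-cut, the minimum cut capacity equals the max flow.
In the residual graph, reachable from Depot: {Depot, Jct3, HubA, HubC, Y3}.
Min-cut edges: Depot→Jct1 (6), HubA→HubB (2), HubC→Port (6), Y3→Port (5); capacity 6 + 2 + 6 + 5 = 19.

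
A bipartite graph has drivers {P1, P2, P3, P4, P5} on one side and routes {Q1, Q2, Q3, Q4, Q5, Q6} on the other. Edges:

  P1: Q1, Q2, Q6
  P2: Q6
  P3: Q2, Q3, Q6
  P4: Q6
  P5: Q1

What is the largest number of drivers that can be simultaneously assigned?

4

Unit-capacity flow: source→left, listed edges, right→sink; max matching = max flow.
Augmenting path P1→Q1 (+1); matched 1.
Augmenting path P2→Q6 (+1); matched 2.
Augmenting path P3→Q2 (+1); matched 3.
Augmenting path P5→Q1→P1→Q2→P3→Q3 (+1); matched 4.
No augmenting path remains; maximum matching = 4.
König certificate: {P1, P3, P5, Q6} is a vertex cover of size 4 (every listed pair touches it), so no matching can be larger.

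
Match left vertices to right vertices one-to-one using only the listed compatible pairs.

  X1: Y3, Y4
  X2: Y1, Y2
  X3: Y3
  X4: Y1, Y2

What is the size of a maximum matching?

Unit-capacity flow: source→left, listed edges, right→sink; max matching = max flow.
Augmenting path X1→Y3 (+1); matched 1.
Augmenting path X2→Y1 (+1); matched 2.
Augmenting path X4→Y2 (+1); matched 3.
Augmenting path X3→Y3→X1→Y4 (+1); matched 4.
No augmenting path remains; maximum matching = 4.
König certificate: {X1, X2, X3, X4} is a vertex cover of size 4 (every listed pair touches it), so no matching can be larger.

4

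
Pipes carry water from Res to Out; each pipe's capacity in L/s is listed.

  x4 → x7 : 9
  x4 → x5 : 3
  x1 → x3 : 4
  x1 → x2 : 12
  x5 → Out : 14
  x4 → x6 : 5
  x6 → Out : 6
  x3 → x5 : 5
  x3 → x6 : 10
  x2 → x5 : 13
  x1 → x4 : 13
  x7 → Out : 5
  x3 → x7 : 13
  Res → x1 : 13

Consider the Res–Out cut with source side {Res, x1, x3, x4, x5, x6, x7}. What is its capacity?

Edges leaving {Res, x1, x3, x4, x5, x6, x7}: x1→x2 (12), x5→Out (14), x6→Out (6), x7→Out (5).
Cut capacity = 12 + 14 + 6 + 5 = 37.

37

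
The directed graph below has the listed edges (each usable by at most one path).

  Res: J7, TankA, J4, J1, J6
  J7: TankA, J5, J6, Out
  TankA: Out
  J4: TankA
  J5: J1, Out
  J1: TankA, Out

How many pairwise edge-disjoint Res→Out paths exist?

Assign every edge capacity 1; by Menger, the answer equals the max flow.
Path Res→J7→Out (+1); total 1.
Path Res→TankA→Out (+1); total 2.
Path Res→J1→Out (+1); total 3.
No residual Res→Out path; max flow = 3.
Certifying cut of size 3: {Res→J1, Res→J7, TankA→Out}.

3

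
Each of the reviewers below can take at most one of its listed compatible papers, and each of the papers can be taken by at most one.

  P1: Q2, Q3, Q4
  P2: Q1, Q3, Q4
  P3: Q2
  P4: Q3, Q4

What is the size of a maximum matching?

4

Unit-capacity flow: source→left, listed edges, right→sink; max matching = max flow.
Augmenting path P1→Q2 (+1); matched 1.
Augmenting path P2→Q1 (+1); matched 2.
Augmenting path P4→Q3 (+1); matched 3.
Augmenting path P3→Q2→P1→Q4 (+1); matched 4.
No augmenting path remains; maximum matching = 4.
König certificate: {P1, P2, P3, P4} is a vertex cover of size 4 (every listed pair touches it), so no matching can be larger.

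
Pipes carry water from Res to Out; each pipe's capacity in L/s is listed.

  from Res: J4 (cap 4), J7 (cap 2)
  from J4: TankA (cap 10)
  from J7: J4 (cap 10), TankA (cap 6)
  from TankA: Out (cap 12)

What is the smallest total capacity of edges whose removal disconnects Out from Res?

6

Augment Res→J4→TankA→Out: bottleneck 4, flow now 4.
Augment Res→J7→TankA→Out: bottleneck 2, flow now 6.
No augmenting path remains; maximum flow = 6.
By max-flow min-cut, the minimum cut capacity equals the max flow.
In the residual graph, reachable from Res: {Res}.
Min-cut edges: Res→J4 (4), Res→J7 (2); capacity 4 + 2 = 6.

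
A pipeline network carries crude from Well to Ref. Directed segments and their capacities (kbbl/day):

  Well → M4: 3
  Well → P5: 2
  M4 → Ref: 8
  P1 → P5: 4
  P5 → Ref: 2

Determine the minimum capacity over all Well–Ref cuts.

5

Augment Well→M4→Ref: bottleneck 3, flow now 3.
Augment Well→P5→Ref: bottleneck 2, flow now 5.
No augmenting path remains; maximum flow = 5.
By max-flow min-cut, the minimum cut capacity equals the max flow.
In the residual graph, reachable from Well: {Well}.
Min-cut edges: Well→M4 (3), Well→P5 (2); capacity 3 + 2 = 5.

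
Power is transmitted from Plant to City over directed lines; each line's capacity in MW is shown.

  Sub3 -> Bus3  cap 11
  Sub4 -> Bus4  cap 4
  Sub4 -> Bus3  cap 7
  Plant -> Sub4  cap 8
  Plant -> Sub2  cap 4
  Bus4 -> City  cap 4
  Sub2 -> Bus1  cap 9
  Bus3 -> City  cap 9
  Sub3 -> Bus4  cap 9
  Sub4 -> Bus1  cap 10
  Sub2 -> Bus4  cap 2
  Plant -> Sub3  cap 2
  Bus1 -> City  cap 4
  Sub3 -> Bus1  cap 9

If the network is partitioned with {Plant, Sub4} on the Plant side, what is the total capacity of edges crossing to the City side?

Edges leaving {Plant, Sub4}: Plant→Sub3 (2), Plant→Sub2 (4), Sub4→Bus3 (7), Sub4→Bus4 (4), Sub4→Bus1 (10).
Cut capacity = 2 + 4 + 7 + 4 + 10 = 27.

27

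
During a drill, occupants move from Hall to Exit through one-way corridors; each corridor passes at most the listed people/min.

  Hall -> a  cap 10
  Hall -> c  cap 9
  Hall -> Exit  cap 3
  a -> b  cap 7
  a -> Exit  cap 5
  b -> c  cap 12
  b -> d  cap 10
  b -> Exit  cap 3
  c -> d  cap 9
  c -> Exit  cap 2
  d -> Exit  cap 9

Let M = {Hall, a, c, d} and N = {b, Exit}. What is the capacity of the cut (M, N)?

26

Edges leaving {Hall, a, c, d}: Hall→Exit (3), a→b (7), a→Exit (5), c→Exit (2), d→Exit (9).
Cut capacity = 3 + 7 + 5 + 2 + 9 = 26.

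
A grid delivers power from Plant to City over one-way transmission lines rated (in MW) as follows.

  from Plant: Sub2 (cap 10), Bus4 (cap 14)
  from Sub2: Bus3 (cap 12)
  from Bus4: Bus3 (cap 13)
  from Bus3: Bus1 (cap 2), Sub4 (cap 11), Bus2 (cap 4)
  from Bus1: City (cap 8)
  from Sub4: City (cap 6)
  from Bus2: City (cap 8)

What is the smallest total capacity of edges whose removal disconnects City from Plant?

12

Augment Plant→Sub2→Bus3→Bus1→City: bottleneck 2, flow now 2.
Augment Plant→Sub2→Bus3→Sub4→City: bottleneck 6, flow now 8.
Augment Plant→Sub2→Bus3→Bus2→City: bottleneck 2, flow now 10.
Augment Plant→Bus4→Bus3→Bus2→City: bottleneck 2, flow now 12.
No augmenting path remains; maximum flow = 12.
By max-flow min-cut, the minimum cut capacity equals the max flow.
In the residual graph, reachable from Plant: {Plant, Sub2, Bus4, Bus3, Sub4}.
Min-cut edges: Bus3→Bus1 (2), Bus3→Bus2 (4), Sub4→City (6); capacity 2 + 4 + 6 = 12.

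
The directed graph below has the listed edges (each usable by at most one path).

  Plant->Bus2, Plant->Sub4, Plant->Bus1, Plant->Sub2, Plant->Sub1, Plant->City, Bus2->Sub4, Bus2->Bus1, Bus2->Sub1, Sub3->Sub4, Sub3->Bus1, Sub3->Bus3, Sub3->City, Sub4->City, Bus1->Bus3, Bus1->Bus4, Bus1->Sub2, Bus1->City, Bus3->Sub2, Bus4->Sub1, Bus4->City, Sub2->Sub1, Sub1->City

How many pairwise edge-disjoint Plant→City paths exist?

5

Assign every edge capacity 1; by Menger, the answer equals the max flow.
Path Plant→City (+1); total 1.
Path Plant→Sub4→City (+1); total 2.
Path Plant→Bus1→City (+1); total 3.
Path Plant→Sub1→City (+1); total 4.
Path Plant→Bus2→Bus1→Bus4→City (+1); total 5.
No residual Plant→City path; max flow = 5.
Certifying cut of size 5: {Plant→Bus1, Plant→Bus2, Plant→City, Plant→Sub4, Sub1→City}.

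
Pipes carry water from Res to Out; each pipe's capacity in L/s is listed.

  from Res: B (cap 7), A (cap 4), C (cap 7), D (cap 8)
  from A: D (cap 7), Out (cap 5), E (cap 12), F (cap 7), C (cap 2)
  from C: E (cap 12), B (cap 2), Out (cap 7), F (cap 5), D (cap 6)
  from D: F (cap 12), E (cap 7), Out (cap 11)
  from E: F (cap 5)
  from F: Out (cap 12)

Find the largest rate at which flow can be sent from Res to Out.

Augment Res→A→Out: bottleneck 4, flow now 4.
Augment Res→C→Out: bottleneck 7, flow now 11.
Augment Res→D→Out: bottleneck 8, flow now 19.
No augmenting path remains; maximum flow = 19.
In the residual graph, reachable from Res: {Res, B}.
Min-cut edges: Res→A (4), Res→C (7), Res→D (8); capacity 4 + 7 + 8 = 19.
This cut is saturated, so no flow can exceed 19.

19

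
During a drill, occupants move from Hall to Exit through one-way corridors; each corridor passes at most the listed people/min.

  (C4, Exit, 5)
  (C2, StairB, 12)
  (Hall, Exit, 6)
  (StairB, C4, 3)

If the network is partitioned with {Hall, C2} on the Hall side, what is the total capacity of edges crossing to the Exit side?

Edges leaving {Hall, C2}: Hall→Exit (6), C2→StairB (12).
Cut capacity = 6 + 12 = 18.

18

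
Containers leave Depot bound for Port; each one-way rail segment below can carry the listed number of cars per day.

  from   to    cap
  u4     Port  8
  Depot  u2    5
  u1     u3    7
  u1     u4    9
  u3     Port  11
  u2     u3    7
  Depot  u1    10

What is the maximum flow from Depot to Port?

Augment Depot→u1→u3→Port: bottleneck 7, flow now 7.
Augment Depot→u1→u4→Port: bottleneck 3, flow now 10.
Augment Depot→u2→u3→Port: bottleneck 4, flow now 14.
Augment Depot→u2→u3→u1→u4→Port: bottleneck 1, flow now 15. (uses reverse residual edge)
No augmenting path remains; maximum flow = 15.
In the residual graph, reachable from Depot: {Depot}.
Min-cut edges: Depot→u1 (10), Depot→u2 (5); capacity 10 + 5 = 15.
This cut is saturated, so no flow can exceed 15.

15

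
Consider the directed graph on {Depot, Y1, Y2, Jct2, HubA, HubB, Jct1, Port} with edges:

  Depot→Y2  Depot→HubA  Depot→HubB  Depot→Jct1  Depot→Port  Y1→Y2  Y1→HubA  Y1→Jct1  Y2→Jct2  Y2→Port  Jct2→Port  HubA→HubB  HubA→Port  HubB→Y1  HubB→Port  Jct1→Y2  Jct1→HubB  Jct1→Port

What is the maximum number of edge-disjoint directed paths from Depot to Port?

Assign every edge capacity 1; by Menger, the answer equals the max flow.
Path Depot→Port (+1); total 1.
Path Depot→Y2→Port (+1); total 2.
Path Depot→HubA→Port (+1); total 3.
Path Depot→HubB→Port (+1); total 4.
Path Depot→Jct1→Port (+1); total 5.
No residual Depot→Port path; max flow = 5.
Certifying cut of size 5: {Depot→HubA, Depot→HubB, Depot→Jct1, Depot→Port, Depot→Y2}.

5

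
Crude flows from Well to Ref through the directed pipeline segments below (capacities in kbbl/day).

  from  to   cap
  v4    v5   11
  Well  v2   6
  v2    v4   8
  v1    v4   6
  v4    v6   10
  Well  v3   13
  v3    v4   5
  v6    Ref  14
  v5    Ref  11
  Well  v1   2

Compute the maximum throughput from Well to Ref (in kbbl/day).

13

Augment Well→v1→v4→v5→Ref: bottleneck 2, flow now 2.
Augment Well→v2→v4→v5→Ref: bottleneck 6, flow now 8.
Augment Well→v3→v4→v5→Ref: bottleneck 3, flow now 11.
Augment Well→v3→v4→v6→Ref: bottleneck 2, flow now 13.
No augmenting path remains; maximum flow = 13.
In the residual graph, reachable from Well: {Well, v3}.
Min-cut edges: Well→v1 (2), Well→v2 (6), v3→v4 (5); capacity 2 + 6 + 5 = 13.
This cut is saturated, so no flow can exceed 13.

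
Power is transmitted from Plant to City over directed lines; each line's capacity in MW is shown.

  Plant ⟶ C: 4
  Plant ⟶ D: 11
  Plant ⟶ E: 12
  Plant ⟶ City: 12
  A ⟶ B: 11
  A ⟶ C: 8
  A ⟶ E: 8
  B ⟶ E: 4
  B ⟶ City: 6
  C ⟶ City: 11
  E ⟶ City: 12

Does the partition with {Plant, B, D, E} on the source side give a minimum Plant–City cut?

Given cut capacity: 4 + 12 + 6 + 12 = 34.
Augment Plant→City: bottleneck 12, flow now 12.
Augment Plant→C→City: bottleneck 4, flow now 16.
Augment Plant→E→City: bottleneck 12, flow now 28.
No augmenting path remains; maximum flow = 28.
In the residual graph, reachable from Plant: {Plant, D}.
Min-cut edges: Plant→C (4), Plant→E (12), Plant→City (12); capacity 4 + 12 + 12 = 28.
Cut capacity 34 exceeds the max flow 28, so it is not minimum.

No — its capacity is 34, but the minimum cut has capacity 28.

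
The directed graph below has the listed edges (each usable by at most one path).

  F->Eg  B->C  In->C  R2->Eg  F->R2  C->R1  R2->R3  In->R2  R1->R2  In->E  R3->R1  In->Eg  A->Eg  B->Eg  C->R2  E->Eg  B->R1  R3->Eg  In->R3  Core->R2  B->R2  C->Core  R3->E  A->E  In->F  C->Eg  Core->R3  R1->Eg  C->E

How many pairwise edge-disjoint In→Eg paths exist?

6

Assign every edge capacity 1; by Menger, the answer equals the max flow.
Path In→Eg (+1); total 1.
Path In→C→Eg (+1); total 2.
Path In→F→Eg (+1); total 3.
Path In→R2→Eg (+1); total 4.
Path In→E→Eg (+1); total 5.
Path In→R3→Eg (+1); total 6.
No residual In→Eg path; max flow = 6.
Certifying cut of size 6: {In→C, In→E, In→Eg, In→F, In→R2, In→R3}.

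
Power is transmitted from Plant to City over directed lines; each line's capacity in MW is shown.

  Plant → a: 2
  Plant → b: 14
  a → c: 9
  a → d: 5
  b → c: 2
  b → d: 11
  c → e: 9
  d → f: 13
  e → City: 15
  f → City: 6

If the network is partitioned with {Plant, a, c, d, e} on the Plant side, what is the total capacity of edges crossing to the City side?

42

Edges leaving {Plant, a, c, d, e}: Plant→b (14), d→f (13), e→City (15).
Cut capacity = 14 + 13 + 15 = 42.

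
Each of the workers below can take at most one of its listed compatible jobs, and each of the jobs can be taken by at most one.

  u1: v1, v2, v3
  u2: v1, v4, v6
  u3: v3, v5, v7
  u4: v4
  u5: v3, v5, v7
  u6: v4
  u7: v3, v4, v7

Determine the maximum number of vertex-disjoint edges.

6

Unit-capacity flow: source→left, listed edges, right→sink; max matching = max flow.
Augmenting path u1→v1 (+1); matched 1.
Augmenting path u2→v4 (+1); matched 2.
Augmenting path u3→v3 (+1); matched 3.
Augmenting path u5→v5 (+1); matched 4.
Augmenting path u7→v7 (+1); matched 5.
Augmenting path u4→v4→u2→v6 (+1); matched 6.
No augmenting path remains; maximum matching = 6.
König certificate: {u1, u2, u3, u5, u7, v4} is a vertex cover of size 6 (every listed pair touches it), so no matching can be larger.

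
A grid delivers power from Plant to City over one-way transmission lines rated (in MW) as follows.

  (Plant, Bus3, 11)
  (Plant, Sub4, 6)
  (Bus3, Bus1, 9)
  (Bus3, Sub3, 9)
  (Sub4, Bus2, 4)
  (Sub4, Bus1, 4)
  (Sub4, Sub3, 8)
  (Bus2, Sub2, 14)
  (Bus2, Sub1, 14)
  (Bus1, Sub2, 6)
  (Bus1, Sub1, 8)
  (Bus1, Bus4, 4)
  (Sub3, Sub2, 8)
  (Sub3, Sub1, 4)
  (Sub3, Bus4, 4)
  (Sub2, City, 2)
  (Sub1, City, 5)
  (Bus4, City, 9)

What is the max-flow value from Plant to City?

Augment Plant→Bus3→Bus1→Sub2→City: bottleneck 2, flow now 2.
Augment Plant→Bus3→Bus1→Sub1→City: bottleneck 5, flow now 7.
Augment Plant→Bus3→Bus1→Bus4→City: bottleneck 2, flow now 9.
Augment Plant→Bus3→Sub3→Bus4→City: bottleneck 2, flow now 11.
Augment Plant→Sub4→Bus1→Bus4→City: bottleneck 2, flow now 13.
Augment Plant→Sub4→Sub3→Bus4→City: bottleneck 2, flow now 15.
No augmenting path remains; maximum flow = 15.
In the residual graph, reachable from Plant: {Plant, Bus3, Sub4, Bus2, Bus1, Sub3, Sub2, Sub1}.
Min-cut edges: Bus1→Bus4 (4), Sub3→Bus4 (4), Sub2→City (2), Sub1→City (5); capacity 4 + 4 + 2 + 5 = 15.
This cut is saturated, so no flow can exceed 15.

15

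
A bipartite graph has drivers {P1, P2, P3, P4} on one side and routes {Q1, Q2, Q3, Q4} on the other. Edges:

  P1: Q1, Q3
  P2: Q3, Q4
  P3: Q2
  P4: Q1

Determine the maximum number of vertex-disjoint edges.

Unit-capacity flow: source→left, listed edges, right→sink; max matching = max flow.
Augmenting path P1→Q1 (+1); matched 1.
Augmenting path P2→Q3 (+1); matched 2.
Augmenting path P3→Q2 (+1); matched 3.
Augmenting path P4→Q1→P1→Q3→P2→Q4 (+1); matched 4.
No augmenting path remains; maximum matching = 4.
König certificate: {P1, P2, P3, P4} is a vertex cover of size 4 (every listed pair touches it), so no matching can be larger.

4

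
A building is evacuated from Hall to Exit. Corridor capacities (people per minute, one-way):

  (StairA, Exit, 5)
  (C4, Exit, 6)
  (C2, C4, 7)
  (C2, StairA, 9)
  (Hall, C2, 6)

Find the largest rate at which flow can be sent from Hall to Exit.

Augment Hall→C2→StairA→Exit: bottleneck 5, flow now 5.
Augment Hall→C2→C4→Exit: bottleneck 1, flow now 6.
No augmenting path remains; maximum flow = 6.
In the residual graph, reachable from Hall: {Hall}.
Min-cut edges: Hall→C2 (6); capacity 6 = 6.
This cut is saturated, so no flow can exceed 6.

6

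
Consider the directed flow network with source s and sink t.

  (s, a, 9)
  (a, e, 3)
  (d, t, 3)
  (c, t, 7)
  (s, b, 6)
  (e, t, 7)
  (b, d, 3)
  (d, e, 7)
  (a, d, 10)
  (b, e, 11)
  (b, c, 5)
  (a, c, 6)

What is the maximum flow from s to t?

Augment s→a→c→t: bottleneck 6, flow now 6.
Augment s→a→d→t: bottleneck 3, flow now 9.
Augment s→b→c→t: bottleneck 1, flow now 10.
Augment s→b→e→t: bottleneck 5, flow now 15.
No augmenting path remains; maximum flow = 15.
In the residual graph, reachable from s: {s}.
Min-cut edges: s→a (9), s→b (6); capacity 9 + 6 = 15.
This cut is saturated, so no flow can exceed 15.

15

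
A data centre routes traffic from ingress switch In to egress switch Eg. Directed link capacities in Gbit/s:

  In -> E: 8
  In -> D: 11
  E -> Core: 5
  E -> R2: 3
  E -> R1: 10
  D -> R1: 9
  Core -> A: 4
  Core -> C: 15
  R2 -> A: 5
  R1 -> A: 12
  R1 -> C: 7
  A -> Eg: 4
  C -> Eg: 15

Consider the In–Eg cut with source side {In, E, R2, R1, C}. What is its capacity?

Edges leaving {In, E, R2, R1, C}: In→D (11), E→Core (5), R2→A (5), R1→A (12), C→Eg (15).
Cut capacity = 11 + 5 + 5 + 12 + 15 = 48.

48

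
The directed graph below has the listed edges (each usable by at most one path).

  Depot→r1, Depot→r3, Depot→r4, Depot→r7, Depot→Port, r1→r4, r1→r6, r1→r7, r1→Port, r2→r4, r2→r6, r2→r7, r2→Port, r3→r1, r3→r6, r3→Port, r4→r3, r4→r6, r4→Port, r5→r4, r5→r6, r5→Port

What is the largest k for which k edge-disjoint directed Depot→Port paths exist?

4

Assign every edge capacity 1; by Menger, the answer equals the max flow.
Path Depot→Port (+1); total 1.
Path Depot→r1→Port (+1); total 2.
Path Depot→r3→Port (+1); total 3.
Path Depot→r4→Port (+1); total 4.
No residual Depot→Port path; max flow = 4.
Certifying cut of size 4: {Depot→Port, Depot→r1, Depot→r3, Depot→r4}.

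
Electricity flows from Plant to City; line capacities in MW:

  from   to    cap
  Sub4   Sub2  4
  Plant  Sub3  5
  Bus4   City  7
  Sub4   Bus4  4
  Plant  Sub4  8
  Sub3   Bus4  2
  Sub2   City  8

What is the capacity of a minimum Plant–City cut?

Augment Plant→Sub3→Bus4→City: bottleneck 2, flow now 2.
Augment Plant→Sub4→Sub2→City: bottleneck 4, flow now 6.
Augment Plant→Sub4→Bus4→City: bottleneck 4, flow now 10.
No augmenting path remains; maximum flow = 10.
By max-flow min-cut, the minimum cut capacity equals the max flow.
In the residual graph, reachable from Plant: {Plant, Sub3}.
Min-cut edges: Plant→Sub4 (8), Sub3→Bus4 (2); capacity 8 + 2 = 10.

10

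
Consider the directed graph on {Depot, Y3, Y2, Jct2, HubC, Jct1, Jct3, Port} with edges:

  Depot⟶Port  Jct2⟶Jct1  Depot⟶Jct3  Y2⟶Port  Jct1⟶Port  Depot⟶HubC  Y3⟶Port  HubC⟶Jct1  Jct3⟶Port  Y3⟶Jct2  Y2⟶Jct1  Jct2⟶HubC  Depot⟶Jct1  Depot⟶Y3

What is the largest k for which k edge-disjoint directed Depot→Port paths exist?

4

Assign every edge capacity 1; by Menger, the answer equals the max flow.
Path Depot→Port (+1); total 1.
Path Depot→Y3→Port (+1); total 2.
Path Depot→Jct1→Port (+1); total 3.
Path Depot→Jct3→Port (+1); total 4.
No residual Depot→Port path; max flow = 4.
Certifying cut of size 4: {Depot→Jct3, Depot→Port, Depot→Y3, Jct1→Port}.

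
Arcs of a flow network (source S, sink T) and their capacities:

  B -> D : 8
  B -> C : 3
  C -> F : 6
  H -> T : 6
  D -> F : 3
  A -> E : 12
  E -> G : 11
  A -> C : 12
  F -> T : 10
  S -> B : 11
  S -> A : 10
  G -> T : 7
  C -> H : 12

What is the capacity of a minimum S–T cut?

16

Augment S→A→C→F→T: bottleneck 6, flow now 6.
Augment S→A→C→H→T: bottleneck 4, flow now 10.
Augment S→B→C→H→T: bottleneck 2, flow now 12.
Augment S→B→D→F→T: bottleneck 3, flow now 15.
Augment S→B→C→A→E→G→T: bottleneck 1, flow now 16. (uses reverse residual edge)
No augmenting path remains; maximum flow = 16.
By max-flow min-cut, the minimum cut capacity equals the max flow.
In the residual graph, reachable from S: {S, B, D}.
Min-cut edges: S→A (10), B→C (3), D→F (3); capacity 10 + 3 + 3 = 16.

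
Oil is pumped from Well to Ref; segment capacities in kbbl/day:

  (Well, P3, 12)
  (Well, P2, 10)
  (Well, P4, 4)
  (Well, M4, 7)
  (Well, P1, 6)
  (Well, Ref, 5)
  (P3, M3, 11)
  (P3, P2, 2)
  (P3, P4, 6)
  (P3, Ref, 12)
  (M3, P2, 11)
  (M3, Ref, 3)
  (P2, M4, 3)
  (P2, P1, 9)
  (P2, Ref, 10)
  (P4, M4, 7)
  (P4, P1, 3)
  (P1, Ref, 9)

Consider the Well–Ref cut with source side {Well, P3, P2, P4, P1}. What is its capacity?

64

Edges leaving {Well, P3, P2, P4, P1}: Well→M4 (7), Well→Ref (5), P3→M3 (11), P3→Ref (12), P2→M4 (3), P2→Ref (10), P4→M4 (7), P1→Ref (9).
Cut capacity = 7 + 5 + 11 + 12 + 3 + 10 + 7 + 9 = 64.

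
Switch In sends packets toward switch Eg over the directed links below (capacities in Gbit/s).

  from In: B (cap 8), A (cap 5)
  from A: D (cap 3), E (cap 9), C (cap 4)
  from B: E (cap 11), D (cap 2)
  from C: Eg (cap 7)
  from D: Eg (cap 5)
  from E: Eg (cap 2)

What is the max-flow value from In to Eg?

9

Augment In→A→C→Eg: bottleneck 4, flow now 4.
Augment In→A→D→Eg: bottleneck 1, flow now 5.
Augment In→B→D→Eg: bottleneck 2, flow now 7.
Augment In→B→E→Eg: bottleneck 2, flow now 9.
No augmenting path remains; maximum flow = 9.
In the residual graph, reachable from In: {In, B, E}.
Min-cut edges: In→A (5), B→D (2), E→Eg (2); capacity 5 + 2 + 2 = 9.
This cut is saturated, so no flow can exceed 9.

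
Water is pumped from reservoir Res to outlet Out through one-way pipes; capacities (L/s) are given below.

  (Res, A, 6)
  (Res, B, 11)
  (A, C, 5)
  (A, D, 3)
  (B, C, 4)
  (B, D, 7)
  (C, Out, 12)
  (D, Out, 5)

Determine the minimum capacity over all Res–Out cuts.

14

Augment Res→A→C→Out: bottleneck 5, flow now 5.
Augment Res→A→D→Out: bottleneck 1, flow now 6.
Augment Res→B→C→Out: bottleneck 4, flow now 10.
Augment Res→B→D→Out: bottleneck 4, flow now 14.
No augmenting path remains; maximum flow = 14.
By max-flow min-cut, the minimum cut capacity equals the max flow.
In the residual graph, reachable from Res: {Res, A, B, D}.
Min-cut edges: A→C (5), B→C (4), D→Out (5); capacity 5 + 4 + 5 = 14.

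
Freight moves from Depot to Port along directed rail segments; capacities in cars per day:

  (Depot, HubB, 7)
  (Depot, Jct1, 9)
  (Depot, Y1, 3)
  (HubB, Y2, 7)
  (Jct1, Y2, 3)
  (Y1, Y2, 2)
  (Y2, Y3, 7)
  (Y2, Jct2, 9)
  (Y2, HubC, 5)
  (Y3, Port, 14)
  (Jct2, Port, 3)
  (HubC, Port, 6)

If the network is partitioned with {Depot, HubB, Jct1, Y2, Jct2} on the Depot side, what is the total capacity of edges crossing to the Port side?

Edges leaving {Depot, HubB, Jct1, Y2, Jct2}: Depot→Y1 (3), Y2→Y3 (7), Y2→HubC (5), Jct2→Port (3).
Cut capacity = 3 + 7 + 5 + 3 = 18.

18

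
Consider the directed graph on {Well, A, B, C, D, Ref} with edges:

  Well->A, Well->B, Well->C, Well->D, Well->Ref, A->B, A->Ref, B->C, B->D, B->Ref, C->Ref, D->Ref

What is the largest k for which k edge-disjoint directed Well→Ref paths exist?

Assign every edge capacity 1; by Menger, the answer equals the max flow.
Path Well→Ref (+1); total 1.
Path Well→A→Ref (+1); total 2.
Path Well→B→Ref (+1); total 3.
Path Well→C→Ref (+1); total 4.
Path Well→D→Ref (+1); total 5.
No residual Well→Ref path; max flow = 5.
Certifying cut of size 5: {Well→A, Well→B, Well→C, Well→D, Well→Ref}.

5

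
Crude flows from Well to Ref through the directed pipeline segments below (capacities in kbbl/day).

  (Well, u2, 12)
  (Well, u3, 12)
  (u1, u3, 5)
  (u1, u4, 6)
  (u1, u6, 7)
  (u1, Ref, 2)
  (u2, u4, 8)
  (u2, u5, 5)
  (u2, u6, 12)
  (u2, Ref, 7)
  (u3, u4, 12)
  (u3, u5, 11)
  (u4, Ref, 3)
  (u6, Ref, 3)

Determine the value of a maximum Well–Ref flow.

13

Augment Well→u2→Ref: bottleneck 7, flow now 7.
Augment Well→u2→u4→Ref: bottleneck 3, flow now 10.
Augment Well→u2→u6→Ref: bottleneck 2, flow now 12.
Augment Well→u3→u4→u2→u6→Ref: bottleneck 1, flow now 13. (uses reverse residual edge)
No augmenting path remains; maximum flow = 13.
In the residual graph, reachable from Well: {Well, u2, u3, u4, u5, u6}.
Min-cut edges: u2→Ref (7), u4→Ref (3), u6→Ref (3); capacity 7 + 3 + 3 = 13.
This cut is saturated, so no flow can exceed 13.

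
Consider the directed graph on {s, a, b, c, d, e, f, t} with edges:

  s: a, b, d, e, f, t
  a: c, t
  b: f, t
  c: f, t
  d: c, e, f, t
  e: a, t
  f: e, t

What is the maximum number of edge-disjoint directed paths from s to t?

Assign every edge capacity 1; by Menger, the answer equals the max flow.
Path s→t (+1); total 1.
Path s→a→t (+1); total 2.
Path s→b→t (+1); total 3.
Path s→d→t (+1); total 4.
Path s→e→t (+1); total 5.
Path s→f→t (+1); total 6.
No residual s→t path; max flow = 6.
Certifying cut of size 6: {s→a, s→b, s→d, s→e, s→f, s→t}.

6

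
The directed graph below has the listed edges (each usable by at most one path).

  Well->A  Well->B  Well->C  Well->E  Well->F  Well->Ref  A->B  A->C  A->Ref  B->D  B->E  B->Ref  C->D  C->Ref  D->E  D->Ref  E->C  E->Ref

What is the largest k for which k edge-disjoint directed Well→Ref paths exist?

Assign every edge capacity 1; by Menger, the answer equals the max flow.
Path Well→Ref (+1); total 1.
Path Well→A→Ref (+1); total 2.
Path Well→B→Ref (+1); total 3.
Path Well→C→Ref (+1); total 4.
Path Well→E→Ref (+1); total 5.
No residual Well→Ref path; max flow = 5.
Certifying cut of size 5: {Well→A, Well→B, Well→C, Well→E, Well→Ref}.

5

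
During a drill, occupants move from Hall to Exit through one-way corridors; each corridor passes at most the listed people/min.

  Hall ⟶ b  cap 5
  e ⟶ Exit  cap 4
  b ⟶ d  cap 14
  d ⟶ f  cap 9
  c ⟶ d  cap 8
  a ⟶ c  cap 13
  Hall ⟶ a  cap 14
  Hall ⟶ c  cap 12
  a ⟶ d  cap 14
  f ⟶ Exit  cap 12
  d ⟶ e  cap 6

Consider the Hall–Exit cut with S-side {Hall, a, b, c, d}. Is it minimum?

No — its capacity is 15, but the minimum cut has capacity 13.

Given cut capacity: 6 + 9 = 15.
Augment Hall→a→d→e→Exit: bottleneck 4, flow now 4.
Augment Hall→a→d→f→Exit: bottleneck 9, flow now 13.
No augmenting path remains; maximum flow = 13.
In the residual graph, reachable from Hall: {Hall, a, b, c, d, e}.
Min-cut edges: d→f (9), e→Exit (4); capacity 9 + 4 = 13.
Cut capacity 15 exceeds the max flow 13, so it is not minimum.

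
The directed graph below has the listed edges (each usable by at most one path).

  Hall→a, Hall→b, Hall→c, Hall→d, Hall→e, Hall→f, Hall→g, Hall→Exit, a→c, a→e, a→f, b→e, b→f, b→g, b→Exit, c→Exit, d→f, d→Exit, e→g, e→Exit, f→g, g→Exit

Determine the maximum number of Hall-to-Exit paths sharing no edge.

6

Assign every edge capacity 1; by Menger, the answer equals the max flow.
Path Hall→Exit (+1); total 1.
Path Hall→b→Exit (+1); total 2.
Path Hall→c→Exit (+1); total 3.
Path Hall→d→Exit (+1); total 4.
Path Hall→e→Exit (+1); total 5.
Path Hall→g→Exit (+1); total 6.
No residual Hall→Exit path; max flow = 6.
Certifying cut of size 6: {Hall→Exit, Hall→b, Hall→d, c→Exit, e→Exit, g→Exit}.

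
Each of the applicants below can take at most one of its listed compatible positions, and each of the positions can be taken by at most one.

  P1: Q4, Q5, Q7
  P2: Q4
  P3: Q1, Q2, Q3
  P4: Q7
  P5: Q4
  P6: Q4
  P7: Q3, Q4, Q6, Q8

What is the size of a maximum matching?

Unit-capacity flow: source→left, listed edges, right→sink; max matching = max flow.
Augmenting path P1→Q4 (+1); matched 1.
Augmenting path P3→Q1 (+1); matched 2.
Augmenting path P4→Q7 (+1); matched 3.
Augmenting path P7→Q3 (+1); matched 4.
Augmenting path P2→Q4→P1→Q5 (+1); matched 5.
No augmenting path remains; maximum matching = 5.
König certificate: {P1, P3, P4, P7, Q4} is a vertex cover of size 5 (every listed pair touches it), so no matching can be larger.

5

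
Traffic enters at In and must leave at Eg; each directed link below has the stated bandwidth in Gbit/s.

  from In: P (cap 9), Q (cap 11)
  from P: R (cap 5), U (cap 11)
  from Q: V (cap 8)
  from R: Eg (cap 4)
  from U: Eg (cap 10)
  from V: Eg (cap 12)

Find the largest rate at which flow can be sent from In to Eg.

Augment In→P→R→Eg: bottleneck 4, flow now 4.
Augment In→P→U→Eg: bottleneck 5, flow now 9.
Augment In→Q→V→Eg: bottleneck 8, flow now 17.
No augmenting path remains; maximum flow = 17.
In the residual graph, reachable from In: {In, Q}.
Min-cut edges: In→P (9), Q→V (8); capacity 9 + 8 = 17.
This cut is saturated, so no flow can exceed 17.

17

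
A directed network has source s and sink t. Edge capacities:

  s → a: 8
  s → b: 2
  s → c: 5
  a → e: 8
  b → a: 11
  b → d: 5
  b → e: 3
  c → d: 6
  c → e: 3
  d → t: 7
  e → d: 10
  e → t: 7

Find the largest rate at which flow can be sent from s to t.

Augment s→a→e→t: bottleneck 7, flow now 7.
Augment s→b→d→t: bottleneck 2, flow now 9.
Augment s→c→d→t: bottleneck 5, flow now 14.
No augmenting path remains; maximum flow = 14.
In the residual graph, reachable from s: {s, a, b, c, d, e}.
Min-cut edges: d→t (7), e→t (7); capacity 7 + 7 = 14.
This cut is saturated, so no flow can exceed 14.

14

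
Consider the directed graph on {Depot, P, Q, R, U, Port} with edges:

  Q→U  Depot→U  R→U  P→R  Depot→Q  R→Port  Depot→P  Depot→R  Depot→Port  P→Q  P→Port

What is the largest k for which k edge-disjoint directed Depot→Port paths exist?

Assign every edge capacity 1; by Menger, the answer equals the max flow.
Path Depot→Port (+1); total 1.
Path Depot→P→Port (+1); total 2.
Path Depot→R→Port (+1); total 3.
No residual Depot→Port path; max flow = 3.
Certifying cut of size 3: {Depot→P, Depot→Port, Depot→R}.

3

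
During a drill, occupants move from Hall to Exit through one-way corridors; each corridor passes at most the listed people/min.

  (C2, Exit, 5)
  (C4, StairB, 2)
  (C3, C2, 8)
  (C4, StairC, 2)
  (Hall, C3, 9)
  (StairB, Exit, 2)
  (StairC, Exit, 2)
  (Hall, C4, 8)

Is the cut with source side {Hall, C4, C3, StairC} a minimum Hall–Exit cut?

Given cut capacity: 2 + 8 + 2 = 12.
Augment Hall→C4→StairC→Exit: bottleneck 2, flow now 2.
Augment Hall→C4→StairB→Exit: bottleneck 2, flow now 4.
Augment Hall→C3→C2→Exit: bottleneck 5, flow now 9.
No augmenting path remains; maximum flow = 9.
In the residual graph, reachable from Hall: {Hall, C4, C3, C2}.
Min-cut edges: C4→StairC (2), C4→StairB (2), C2→Exit (5); capacity 2 + 2 + 5 = 9.
Cut capacity 12 exceeds the max flow 9, so it is not minimum.

No — its capacity is 12, but the minimum cut has capacity 9.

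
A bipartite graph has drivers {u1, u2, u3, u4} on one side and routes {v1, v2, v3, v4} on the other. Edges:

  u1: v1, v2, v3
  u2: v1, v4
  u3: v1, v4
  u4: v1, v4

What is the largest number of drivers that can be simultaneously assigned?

Unit-capacity flow: source→left, listed edges, right→sink; max matching = max flow.
Augmenting path u1→v1 (+1); matched 1.
Augmenting path u2→v4 (+1); matched 2.
Augmenting path u3→v1→u1→v2 (+1); matched 3.
No augmenting path remains; maximum matching = 3.
König certificate: {u1, v1, v4} is a vertex cover of size 3 (every listed pair touches it), so no matching can be larger.

3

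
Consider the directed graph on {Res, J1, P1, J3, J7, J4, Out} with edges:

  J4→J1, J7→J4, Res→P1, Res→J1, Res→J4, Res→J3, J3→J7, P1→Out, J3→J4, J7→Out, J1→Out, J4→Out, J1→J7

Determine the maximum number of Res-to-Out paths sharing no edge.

4

Assign every edge capacity 1; by Menger, the answer equals the max flow.
Path Res→J1→Out (+1); total 1.
Path Res→P1→Out (+1); total 2.
Path Res→J4→Out (+1); total 3.
Path Res→J3→J7→Out (+1); total 4.
No residual Res→Out path; max flow = 4.
Certifying cut of size 4: {Res→J1, Res→J3, Res→J4, Res→P1}.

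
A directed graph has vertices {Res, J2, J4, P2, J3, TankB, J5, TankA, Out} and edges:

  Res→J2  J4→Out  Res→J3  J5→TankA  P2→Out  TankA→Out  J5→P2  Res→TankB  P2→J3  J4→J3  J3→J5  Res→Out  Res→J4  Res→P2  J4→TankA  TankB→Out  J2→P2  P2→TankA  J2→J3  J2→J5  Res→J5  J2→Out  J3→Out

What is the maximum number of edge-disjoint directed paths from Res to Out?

7

Assign every edge capacity 1; by Menger, the answer equals the max flow.
Path Res→Out (+1); total 1.
Path Res→J2→Out (+1); total 2.
Path Res→J4→Out (+1); total 3.
Path Res→P2→Out (+1); total 4.
Path Res→J3→Out (+1); total 5.
Path Res→TankB→Out (+1); total 6.
Path Res→J5→TankA→Out (+1); total 7.
No residual Res→Out path; max flow = 7.
Certifying cut of size 7: {Res→J2, Res→J3, Res→J4, Res→J5, Res→Out, Res→P2, Res→TankB}.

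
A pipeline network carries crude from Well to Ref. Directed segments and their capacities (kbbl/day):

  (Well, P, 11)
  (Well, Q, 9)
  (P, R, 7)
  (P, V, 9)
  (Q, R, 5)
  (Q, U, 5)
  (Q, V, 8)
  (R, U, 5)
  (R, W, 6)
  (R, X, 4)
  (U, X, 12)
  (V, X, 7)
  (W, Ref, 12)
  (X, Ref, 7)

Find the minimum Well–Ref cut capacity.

Augment Well→P→R→W→Ref: bottleneck 6, flow now 6.
Augment Well→P→R→X→Ref: bottleneck 1, flow now 7.
Augment Well→P→V→X→Ref: bottleneck 4, flow now 11.
Augment Well→Q→R→X→Ref: bottleneck 2, flow now 13.
No augmenting path remains; maximum flow = 13.
By max-flow min-cut, the minimum cut capacity equals the max flow.
In the residual graph, reachable from Well: {Well, P, Q, R, U, V, X}.
Min-cut edges: R→W (6), X→Ref (7); capacity 6 + 7 = 13.

13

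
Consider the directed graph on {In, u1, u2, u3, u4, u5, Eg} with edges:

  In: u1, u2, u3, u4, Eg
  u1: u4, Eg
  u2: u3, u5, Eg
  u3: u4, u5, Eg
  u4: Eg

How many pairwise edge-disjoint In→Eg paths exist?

5

Assign every edge capacity 1; by Menger, the answer equals the max flow.
Path In→Eg (+1); total 1.
Path In→u1→Eg (+1); total 2.
Path In→u2→Eg (+1); total 3.
Path In→u3→Eg (+1); total 4.
Path In→u4→Eg (+1); total 5.
No residual In→Eg path; max flow = 5.
Certifying cut of size 5: {In→Eg, In→u1, In→u2, In→u3, In→u4}.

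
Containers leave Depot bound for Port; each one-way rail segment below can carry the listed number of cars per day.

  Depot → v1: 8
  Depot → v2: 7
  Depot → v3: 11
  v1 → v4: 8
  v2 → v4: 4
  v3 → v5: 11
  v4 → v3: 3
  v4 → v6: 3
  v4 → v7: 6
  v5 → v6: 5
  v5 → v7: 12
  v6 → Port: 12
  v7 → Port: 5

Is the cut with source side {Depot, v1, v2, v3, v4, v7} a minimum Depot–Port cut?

Given cut capacity: 11 + 3 + 5 = 19.
Augment Depot→v1→v4→v6→Port: bottleneck 3, flow now 3.
Augment Depot→v1→v4→v7→Port: bottleneck 5, flow now 8.
Augment Depot→v3→v5→v6→Port: bottleneck 5, flow now 13.
No augmenting path remains; maximum flow = 13.
In the residual graph, reachable from Depot: {Depot, v1, v2, v3, v4, v5, v7}.
Min-cut edges: v4→v6 (3), v5→v6 (5), v7→Port (5); capacity 3 + 5 + 5 = 13.
Cut capacity 19 exceeds the max flow 13, so it is not minimum.

No — its capacity is 19, but the minimum cut has capacity 13.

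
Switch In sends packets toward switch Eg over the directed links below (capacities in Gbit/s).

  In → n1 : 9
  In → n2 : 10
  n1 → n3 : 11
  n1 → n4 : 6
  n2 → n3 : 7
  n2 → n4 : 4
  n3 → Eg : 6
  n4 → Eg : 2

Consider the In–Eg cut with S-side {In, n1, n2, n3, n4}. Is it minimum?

Yes — it is a minimum cut (capacity 8).

Given cut capacity: 6 + 2 = 8.
Augment In→n1→n3→Eg: bottleneck 6, flow now 6.
Augment In→n1→n4→Eg: bottleneck 2, flow now 8.
No augmenting path remains; maximum flow = 8.
Cut capacity 8 equals the max flow, so it is a minimum cut.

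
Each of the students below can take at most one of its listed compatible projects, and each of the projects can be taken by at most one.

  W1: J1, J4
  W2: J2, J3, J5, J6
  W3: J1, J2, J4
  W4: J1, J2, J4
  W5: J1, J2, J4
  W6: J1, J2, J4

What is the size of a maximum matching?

Unit-capacity flow: source→left, listed edges, right→sink; max matching = max flow.
Augmenting path W1→J1 (+1); matched 1.
Augmenting path W2→J2 (+1); matched 2.
Augmenting path W3→J4 (+1); matched 3.
Augmenting path W4→J2→W2→J3 (+1); matched 4.
No augmenting path remains; maximum matching = 4.
König certificate: {W2, J1, J2, J4} is a vertex cover of size 4 (every listed pair touches it), so no matching can be larger.

4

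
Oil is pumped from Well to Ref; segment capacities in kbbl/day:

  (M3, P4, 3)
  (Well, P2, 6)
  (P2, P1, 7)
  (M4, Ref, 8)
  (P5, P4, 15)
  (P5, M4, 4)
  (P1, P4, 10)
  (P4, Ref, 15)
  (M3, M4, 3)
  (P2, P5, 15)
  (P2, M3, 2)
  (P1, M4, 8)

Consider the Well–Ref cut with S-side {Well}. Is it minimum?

Yes — it is a minimum cut (capacity 6).

Given cut capacity: 6 = 6.
Augment Well→P2→M3→P4→Ref: bottleneck 2, flow now 2.
Augment Well→P2→P5→P4→Ref: bottleneck 4, flow now 6.
No augmenting path remains; maximum flow = 6.
Cut capacity 6 equals the max flow, so it is a minimum cut.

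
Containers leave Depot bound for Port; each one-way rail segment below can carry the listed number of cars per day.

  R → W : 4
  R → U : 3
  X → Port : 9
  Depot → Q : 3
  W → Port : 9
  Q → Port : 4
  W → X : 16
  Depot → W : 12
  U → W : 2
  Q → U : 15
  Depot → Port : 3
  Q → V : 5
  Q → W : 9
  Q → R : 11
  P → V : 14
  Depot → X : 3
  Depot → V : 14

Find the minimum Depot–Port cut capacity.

Augment Depot→Port: bottleneck 3, flow now 3.
Augment Depot→Q→Port: bottleneck 3, flow now 6.
Augment Depot→W→Port: bottleneck 9, flow now 15.
Augment Depot→X→Port: bottleneck 3, flow now 18.
Augment Depot→W→X→Port: bottleneck 3, flow now 21.
No augmenting path remains; maximum flow = 21.
By max-flow min-cut, the minimum cut capacity equals the max flow.
In the residual graph, reachable from Depot: {Depot, V}.
Min-cut edges: Depot→Q (3), Depot→W (12), Depot→X (3), Depot→Port (3); capacity 3 + 12 + 3 + 3 = 21.

21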